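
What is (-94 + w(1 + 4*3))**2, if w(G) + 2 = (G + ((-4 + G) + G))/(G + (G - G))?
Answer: 1471369/169 ≈ 8706.3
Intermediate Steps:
w(G) = -2 + (-4 + 3*G)/G (w(G) = -2 + (G + ((-4 + G) + G))/(G + (G - G)) = -2 + (G + (-4 + 2*G))/(G + 0) = -2 + (-4 + 3*G)/G)
(-94 + w(1 + 4*3))**2 = (-94 + (-4 + (1 + 4*3))/(1 + 4*3))**2 = (-94 + (-4 + (1 + 12))/(1 + 12))**2 = (-94 + (-4 + 13)/13)**2 = (-94 + (1/13)*9)**2 = (-94 + 9/13)**2 = (-1213/13)**2 = 1471369/169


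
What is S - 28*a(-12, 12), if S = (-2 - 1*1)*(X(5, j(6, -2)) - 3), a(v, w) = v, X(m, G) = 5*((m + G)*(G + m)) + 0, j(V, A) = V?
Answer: -1470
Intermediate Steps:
X(m, G) = 5*(G + m)² (X(m, G) = 5*((G + m)*(G + m)) + 0 = 5*(G + m)² + 0 = 5*(G + m)²)
S = -1806 (S = (-2 - 1*1)*(5*(6 + 5)² - 3) = (-2 - 1)*(5*11² - 3) = -3*(5*121 - 3) = -3*(605 - 3) = -3*602 = -1806)
S - 28*a(-12, 12) = -1806 - 28*(-12) = -1806 + 336 = -1470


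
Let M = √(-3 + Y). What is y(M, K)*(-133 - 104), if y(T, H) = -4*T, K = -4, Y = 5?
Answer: 948*√2 ≈ 1340.7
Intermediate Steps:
M = √2 (M = √(-3 + 5) = √2 ≈ 1.4142)
y(M, K)*(-133 - 104) = (-4*√2)*(-133 - 104) = -4*√2*(-237) = 948*√2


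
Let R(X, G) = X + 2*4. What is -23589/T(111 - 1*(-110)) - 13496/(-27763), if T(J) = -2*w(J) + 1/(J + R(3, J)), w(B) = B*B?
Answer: 457786488032/629171297149 ≈ 0.72760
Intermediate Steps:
R(X, G) = 8 + X (R(X, G) = X + 8 = 8 + X)
w(B) = B²
T(J) = 1/(11 + J) - 2*J² (T(J) = -2*J² + 1/(J + (8 + 3)) = -2*J² + 1/(J + 11) = -2*J² + 1/(11 + J) = 1/(11 + J) - 2*J²)
-23589/T(111 - 1*(-110)) - 13496/(-27763) = -23589*(11 + (111 - 1*(-110)))/(1 - 22*(111 - 1*(-110))² - 2*(111 - 1*(-110))³) - 13496/(-27763) = -23589*(11 + (111 + 110))/(1 - 22*(111 + 110)² - 2*(111 + 110)³) - 13496*(-1/27763) = -23589*(11 + 221)/(1 - 22*221² - 2*221³) + 13496/27763 = -23589*232/(1 - 22*48841 - 2*10793861) + 13496/27763 = -23589*232/(1 - 1074502 - 21587722) + 13496/27763 = -23589/((1/232)*(-22662223)) + 13496/27763 = -23589/(-22662223/232) + 13496/27763 = -23589*(-232/22662223) + 13496/27763 = 5472648/22662223 + 13496/27763 = 457786488032/629171297149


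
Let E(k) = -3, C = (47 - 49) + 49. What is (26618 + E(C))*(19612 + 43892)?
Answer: 1690158960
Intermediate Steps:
C = 47 (C = -2 + 49 = 47)
(26618 + E(C))*(19612 + 43892) = (26618 - 3)*(19612 + 43892) = 26615*63504 = 1690158960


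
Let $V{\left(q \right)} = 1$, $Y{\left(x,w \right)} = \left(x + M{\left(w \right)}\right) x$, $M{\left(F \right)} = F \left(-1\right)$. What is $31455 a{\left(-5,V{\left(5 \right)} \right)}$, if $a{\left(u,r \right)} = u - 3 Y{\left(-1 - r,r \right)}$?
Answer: $-723465$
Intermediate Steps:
$M{\left(F \right)} = - F$
$Y{\left(x,w \right)} = x \left(x - w\right)$ ($Y{\left(x,w \right)} = \left(x - w\right) x = x \left(x - w\right)$)
$a{\left(u,r \right)} = u - 3 \left(-1 - r\right) \left(-1 - 2 r\right)$ ($a{\left(u,r \right)} = u - 3 \left(-1 - r\right) \left(\left(-1 - r\right) - r\right) = u - 3 \left(-1 - r\right) \left(-1 - 2 r\right)$)
$31455 a{\left(-5,V{\left(5 \right)} \right)} = 31455 \left(-5 - 3 \left(1 + 1\right) \left(1 + 2 \cdot 1\right)\right) = 31455 \left(-5 - 6 \left(1 + 2\right)\right) = 31455 \left(-5 - 6 \cdot 3\right) = 31455 \left(-5 - 18\right) = 31455 \left(-23\right) = -723465$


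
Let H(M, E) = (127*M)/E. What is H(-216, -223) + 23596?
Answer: 5289340/223 ≈ 23719.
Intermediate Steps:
H(M, E) = 127*M/E
H(-216, -223) + 23596 = 127*(-216)/(-223) + 23596 = 127*(-216)*(-1/223) + 23596 = 27432/223 + 23596 = 5289340/223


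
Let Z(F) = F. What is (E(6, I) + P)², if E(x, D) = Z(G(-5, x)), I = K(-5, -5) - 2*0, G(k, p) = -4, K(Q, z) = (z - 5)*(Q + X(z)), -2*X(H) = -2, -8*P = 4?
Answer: 81/4 ≈ 20.250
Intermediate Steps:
P = -½ (P = -⅛*4 = -½ ≈ -0.50000)
X(H) = 1 (X(H) = -½*(-2) = 1)
K(Q, z) = (1 + Q)*(-5 + z) (K(Q, z) = (z - 5)*(Q + 1) = (-5 + z)*(1 + Q) = (1 + Q)*(-5 + z))
I = 40 (I = (-5 - 5 - 5*(-5) - 5*(-5)) - 2*0 = (-5 - 5 + 25 + 25) + 0 = 40 + 0 = 40)
E(x, D) = -4
(E(6, I) + P)² = (-4 - ½)² = (-9/2)² = 81/4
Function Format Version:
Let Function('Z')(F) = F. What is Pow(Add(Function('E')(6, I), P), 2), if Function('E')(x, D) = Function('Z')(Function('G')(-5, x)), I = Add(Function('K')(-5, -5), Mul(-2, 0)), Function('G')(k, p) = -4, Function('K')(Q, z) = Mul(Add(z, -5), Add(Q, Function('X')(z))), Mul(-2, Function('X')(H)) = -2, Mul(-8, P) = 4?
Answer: Rational(81, 4) ≈ 20.250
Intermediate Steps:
P = Rational(-1, 2) (P = Mul(Rational(-1, 8), 4) = Rational(-1, 2) ≈ -0.50000)
Function('X')(H) = 1 (Function('X')(H) = Mul(Rational(-1, 2), -2) = 1)
Function('K')(Q, z) = Mul(Add(1, Q), Add(-5, z)) (Function('K')(Q, z) = Mul(Add(z, -5), Add(Q, 1)) = Mul(Add(-5, z), Add(1, Q)) = Mul(Add(1, Q), Add(-5, z)))
I = 40 (I = Add(Add(-5, -5, Mul(-5, -5), Mul(-5, -5)), Mul(-2, 0)) = Add(Add(-5, -5, 25, 25), 0) = Add(40, 0) = 40)
Function('E')(x, D) = -4
Pow(Add(Function('E')(6, I), P), 2) = Pow(Add(-4, Rational(-1, 2)), 2) = Pow(Rational(-9, 2), 2) = Rational(81, 4)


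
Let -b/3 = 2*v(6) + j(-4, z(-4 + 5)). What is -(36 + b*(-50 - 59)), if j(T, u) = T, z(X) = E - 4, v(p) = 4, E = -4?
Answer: -1344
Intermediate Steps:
z(X) = -8 (z(X) = -4 - 4 = -8)
b = -12 (b = -3*(2*4 - 4) = -3*(8 - 4) = -3*4 = -12)
-(36 + b*(-50 - 59)) = -(36 - 12*(-50 - 59)) = -(36 - 12*(-109)) = -(36 + 1308) = -1*1344 = -1344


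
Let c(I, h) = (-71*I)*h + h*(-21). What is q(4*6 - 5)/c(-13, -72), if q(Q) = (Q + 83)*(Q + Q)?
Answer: -323/5412 ≈ -0.059682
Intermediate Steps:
q(Q) = 2*Q*(83 + Q) (q(Q) = (83 + Q)*(2*Q) = 2*Q*(83 + Q))
c(I, h) = -21*h - 71*I*h (c(I, h) = -71*I*h - 21*h = -21*h - 71*I*h)
q(4*6 - 5)/c(-13, -72) = (2*(4*6 - 5)*(83 + (4*6 - 5)))/((-1*(-72)*(21 + 71*(-13)))) = (2*(24 - 5)*(83 + (24 - 5)))/((-1*(-72)*(21 - 923))) = (2*19*(83 + 19))/((-1*(-72)*(-902))) = (2*19*102)/(-64944) = 3876*(-1/64944) = -323/5412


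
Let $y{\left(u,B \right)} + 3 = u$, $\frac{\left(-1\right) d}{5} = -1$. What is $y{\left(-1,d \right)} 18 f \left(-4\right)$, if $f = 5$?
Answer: $1440$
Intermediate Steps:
$d = 5$ ($d = \left(-5\right) \left(-1\right) = 5$)
$y{\left(u,B \right)} = -3 + u$
$y{\left(-1,d \right)} 18 f \left(-4\right) = \left(-3 - 1\right) 18 \cdot 5 \left(-4\right) = \left(-4\right) 18 \left(-20\right) = \left(-72\right) \left(-20\right) = 1440$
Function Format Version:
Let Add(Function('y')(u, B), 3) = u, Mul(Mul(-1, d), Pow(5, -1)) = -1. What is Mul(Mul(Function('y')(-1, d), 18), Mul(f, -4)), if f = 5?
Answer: 1440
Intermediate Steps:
d = 5 (d = Mul(-5, -1) = 5)
Function('y')(u, B) = Add(-3, u)
Mul(Mul(Function('y')(-1, d), 18), Mul(f, -4)) = Mul(Mul(Add(-3, -1), 18), Mul(5, -4)) = Mul(Mul(-4, 18), -20) = Mul(-72, -20) = 1440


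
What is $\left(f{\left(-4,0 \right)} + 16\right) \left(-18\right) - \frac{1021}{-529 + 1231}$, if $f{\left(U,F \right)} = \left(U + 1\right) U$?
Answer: $- \frac{354829}{702} \approx -505.45$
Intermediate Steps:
$f{\left(U,F \right)} = U \left(1 + U\right)$ ($f{\left(U,F \right)} = \left(1 + U\right) U = U \left(1 + U\right)$)
$\left(f{\left(-4,0 \right)} + 16\right) \left(-18\right) - \frac{1021}{-529 + 1231} = \left(- 4 \left(1 - 4\right) + 16\right) \left(-18\right) - \frac{1021}{-529 + 1231} = \left(\left(-4\right) \left(-3\right) + 16\right) \left(-18\right) - \frac{1021}{702} = \left(12 + 16\right) \left(-18\right) - \frac{1021}{702} = 28 \left(-18\right) - \frac{1021}{702} = -504 - \frac{1021}{702} = - \frac{354829}{702}$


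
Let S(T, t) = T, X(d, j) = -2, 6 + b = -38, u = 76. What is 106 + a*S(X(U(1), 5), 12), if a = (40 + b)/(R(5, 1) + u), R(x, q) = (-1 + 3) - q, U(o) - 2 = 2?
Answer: 8170/77 ≈ 106.10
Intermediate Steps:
b = -44 (b = -6 - 38 = -44)
U(o) = 4 (U(o) = 2 + 2 = 4)
R(x, q) = 2 - q
a = -4/77 (a = (40 - 44)/((2 - 1*1) + 76) = -4/((2 - 1) + 76) = -4/(1 + 76) = -4/77 ≈ -0.051948)
106 + a*S(X(U(1), 5), 12) = 106 - 4/77*(-2) = 106 + 8/77 = 8170/77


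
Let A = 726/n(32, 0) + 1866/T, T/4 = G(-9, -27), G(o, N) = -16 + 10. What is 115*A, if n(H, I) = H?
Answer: -101315/16 ≈ -6332.2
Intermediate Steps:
G(o, N) = -6
T = -24 (T = 4*(-6) = -24)
A = -881/16 (A = 726/32 + 1866/(-24) = 726*(1/32) + 1866*(-1/24) = 363/16 - 311/4 = -881/16 ≈ -55.063)
115*A = 115*(-881/16) = -101315/16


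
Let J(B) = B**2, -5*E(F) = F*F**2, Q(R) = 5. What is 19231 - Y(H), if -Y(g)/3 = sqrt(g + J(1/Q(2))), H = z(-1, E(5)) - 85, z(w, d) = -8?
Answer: 19231 + 6*I*sqrt(581)/5 ≈ 19231.0 + 28.925*I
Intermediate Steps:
E(F) = -F**3/5 (E(F) = -F*F**2/5 = -F**3/5)
H = -93 (H = -8 - 85 = -93)
Y(g) = -3*sqrt(1/25 + g) (Y(g) = -3*sqrt(g + (1/5)**2) = -3*sqrt(g + 1/25) = -3*sqrt(1/25 + g))
19231 - Y(H) = 19231 - (-3)*sqrt(1 + 25*(-93))/5 = 19231 - (-3)*sqrt(1 - 2325)/5 = 19231 - (-3)*sqrt(-2324)/5 = 19231 - (-3)*2*I*sqrt(581)/5 = 19231 - (-6)*I*sqrt(581)/5 = 19231 + 6*I*sqrt(581)/5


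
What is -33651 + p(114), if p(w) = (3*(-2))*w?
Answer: -34335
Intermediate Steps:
p(w) = -6*w
-33651 + p(114) = -33651 - 6*114 = -33651 - 684 = -34335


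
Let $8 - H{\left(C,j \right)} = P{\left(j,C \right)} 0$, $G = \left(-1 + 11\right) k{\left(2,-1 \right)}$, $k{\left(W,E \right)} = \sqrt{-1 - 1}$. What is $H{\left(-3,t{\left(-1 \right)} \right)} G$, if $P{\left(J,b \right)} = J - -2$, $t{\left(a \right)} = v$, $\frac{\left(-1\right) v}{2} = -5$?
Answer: $80 i \sqrt{2} \approx 113.14 i$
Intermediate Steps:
$v = 10$ ($v = \left(-2\right) \left(-5\right) = 10$)
$t{\left(a \right)} = 10$
$k{\left(W,E \right)} = i \sqrt{2}$ ($k{\left(W,E \right)} = \sqrt{-2} = i \sqrt{2}$)
$P{\left(J,b \right)} = 2 + J$ ($P{\left(J,b \right)} = J + 2 = 2 + J$)
$G = 10 i \sqrt{2}$ ($G = \left(-1 + 11\right) i \sqrt{2} = 10 i \sqrt{2} \approx 14.142 i$)
$H{\left(C,j \right)} = 8$ ($H{\left(C,j \right)} = 8 - \left(2 + j\right) 0 = 8 - 0 = 8 + 0 = 8$)
$H{\left(-3,t{\left(-1 \right)} \right)} G = 8 \cdot 10 i \sqrt{2} = 80 i \sqrt{2}$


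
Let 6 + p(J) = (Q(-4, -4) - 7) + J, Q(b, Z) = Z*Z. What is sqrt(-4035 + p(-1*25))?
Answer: I*sqrt(4057) ≈ 63.695*I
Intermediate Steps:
Q(b, Z) = Z**2
p(J) = 3 + J (p(J) = -6 + (((-4)**2 - 7) + J) = -6 + ((16 - 7) + J) = -6 + (9 + J) = 3 + J)
sqrt(-4035 + p(-1*25)) = sqrt(-4035 + (3 - 1*25)) = sqrt(-4035 + (3 - 25)) = sqrt(-4035 - 22) = sqrt(-4057) = I*sqrt(4057)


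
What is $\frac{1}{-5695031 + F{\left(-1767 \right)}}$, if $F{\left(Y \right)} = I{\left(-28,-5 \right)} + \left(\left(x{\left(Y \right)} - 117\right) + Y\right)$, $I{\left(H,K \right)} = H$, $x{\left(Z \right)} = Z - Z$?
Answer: $- \frac{1}{5696943} \approx -1.7553 \cdot 10^{-7}$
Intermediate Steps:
$x{\left(Z \right)} = 0$
$F{\left(Y \right)} = -145 + Y$ ($F{\left(Y \right)} = -28 + \left(\left(0 - 117\right) + Y\right) = -28 + \left(-117 + Y\right) = -145 + Y$)
$\frac{1}{-5695031 + F{\left(-1767 \right)}} = \frac{1}{-5695031 - 1912} = \frac{1}{-5696943} = - \frac{1}{5696943}$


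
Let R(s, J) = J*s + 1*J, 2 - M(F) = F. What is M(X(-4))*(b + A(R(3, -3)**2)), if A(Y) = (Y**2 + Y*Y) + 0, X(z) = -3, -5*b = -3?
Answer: 207363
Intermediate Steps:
b = 3/5 (b = -1/5*(-3) = 3/5 ≈ 0.60000)
M(F) = 2 - F
R(s, J) = J + J*s (R(s, J) = J*s + J = J + J*s)
A(Y) = 2*Y**2 (A(Y) = (Y**2 + Y**2) + 0 = 2*Y**2 + 0 = 2*Y**2)
M(X(-4))*(b + A(R(3, -3)**2)) = (2 - 1*(-3))*(3/5 + 2*((-3*(1 + 3))**2)**2) = (2 + 3)*(3/5 + 2*((-3*4)**2)**2) = 5*(3/5 + 2*((-12)**2)**2) = 5*(3/5 + 2*144**2) = 5*(3/5 + 2*20736) = 5*(3/5 + 41472) = 5*(207363/5) = 207363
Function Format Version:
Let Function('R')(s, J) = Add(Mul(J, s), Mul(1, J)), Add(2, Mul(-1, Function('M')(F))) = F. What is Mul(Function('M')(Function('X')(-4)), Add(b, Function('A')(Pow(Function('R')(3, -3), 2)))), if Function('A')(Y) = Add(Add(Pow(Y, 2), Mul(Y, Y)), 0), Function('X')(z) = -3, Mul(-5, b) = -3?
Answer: 207363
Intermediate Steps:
b = Rational(3, 5) (b = Mul(Rational(-1, 5), -3) = Rational(3, 5) ≈ 0.60000)
Function('M')(F) = Add(2, Mul(-1, F))
Function('R')(s, J) = Add(J, Mul(J, s)) (Function('R')(s, J) = Add(Mul(J, s), J) = Add(J, Mul(J, s)))
Function('A')(Y) = Mul(2, Pow(Y, 2)) (Function('A')(Y) = Add(Add(Pow(Y, 2), Pow(Y, 2)), 0) = Add(Mul(2, Pow(Y, 2)), 0) = Mul(2, Pow(Y, 2)))
Mul(Function('M')(Function('X')(-4)), Add(b, Function('A')(Pow(Function('R')(3, -3), 2)))) = Mul(Add(2, Mul(-1, -3)), Add(Rational(3, 5), Mul(2, Pow(Pow(Mul(-3, Add(1, 3)), 2), 2)))) = Mul(Add(2, 3), Add(Rational(3, 5), Mul(2, Pow(Pow(Mul(-3, 4), 2), 2)))) = Mul(5, Add(Rational(3, 5), Mul(2, Pow(Pow(-12, 2), 2)))) = Mul(5, Add(Rational(3, 5), Mul(2, Pow(144, 2)))) = Mul(5, Add(Rational(3, 5), Mul(2, 20736))) = Mul(5, Add(Rational(3, 5), 41472)) = Mul(5, Rational(207363, 5)) = 207363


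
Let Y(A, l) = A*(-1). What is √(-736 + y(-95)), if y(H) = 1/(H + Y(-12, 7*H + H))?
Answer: I*√5070387/83 ≈ 27.13*I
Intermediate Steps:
Y(A, l) = -A
y(H) = 1/(12 + H) (y(H) = 1/(H - 1*(-12)) = 1/(H + 12) = 1/(12 + H))
√(-736 + y(-95)) = √(-736 + 1/(12 - 95)) = √(-736 + 1/(-83)) = √(-736 - 1/83) = √(-61089/83) = I*√5070387/83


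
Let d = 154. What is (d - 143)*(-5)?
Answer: -55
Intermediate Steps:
(d - 143)*(-5) = (154 - 143)*(-5) = 11*(-5) = -55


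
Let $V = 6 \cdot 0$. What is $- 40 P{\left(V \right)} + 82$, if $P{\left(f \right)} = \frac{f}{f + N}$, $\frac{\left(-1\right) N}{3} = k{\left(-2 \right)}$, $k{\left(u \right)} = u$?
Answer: $82$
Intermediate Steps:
$V = 0$
$N = 6$ ($N = \left(-3\right) \left(-2\right) = 6$)
$P{\left(f \right)} = \frac{f}{6 + f}$ ($P{\left(f \right)} = \frac{f}{f + 6} = \frac{f}{6 + f}$)
$- 40 P{\left(V \right)} + 82 = - 40 \frac{0}{6 + 0} + 82 = - 40 \cdot \frac{0}{6} + 82 = - 40 \cdot 0 \cdot \frac{1}{6} + 82 = \left(-40\right) 0 + 82 = 0 + 82 = 82$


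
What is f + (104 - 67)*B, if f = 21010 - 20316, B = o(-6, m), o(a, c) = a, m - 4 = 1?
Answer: 472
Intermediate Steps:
m = 5 (m = 4 + 1 = 5)
B = -6
f = 694
f + (104 - 67)*B = 694 + (104 - 67)*(-6) = 694 + 37*(-6) = 694 - 222 = 472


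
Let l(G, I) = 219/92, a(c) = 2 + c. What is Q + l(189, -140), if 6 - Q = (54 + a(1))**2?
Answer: -298137/92 ≈ -3240.6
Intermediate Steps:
l(G, I) = 219/92 (l(G, I) = 219*(1/92) = 219/92)
Q = -3243 (Q = 6 - (54 + (2 + 1))**2 = 6 - (54 + 3)**2 = 6 - 1*57**2 = 6 - 1*3249 = 6 - 3249 = -3243)
Q + l(189, -140) = -3243 + 219/92 = -298137/92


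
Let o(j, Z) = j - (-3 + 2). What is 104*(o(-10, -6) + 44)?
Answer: 3640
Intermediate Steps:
o(j, Z) = 1 + j (o(j, Z) = j - 1*(-1) = j + 1 = 1 + j)
104*(o(-10, -6) + 44) = 104*((1 - 10) + 44) = 104*(-9 + 44) = 104*35 = 3640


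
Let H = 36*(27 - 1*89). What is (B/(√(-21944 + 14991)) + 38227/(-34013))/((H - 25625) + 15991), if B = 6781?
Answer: 127/1340858 + 6781*I*√6953/82504298 ≈ 9.4716e-5 + 0.0068534*I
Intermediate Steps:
H = -2232 (H = 36*(27 - 89) = 36*(-62) = -2232)
(B/(√(-21944 + 14991)) + 38227/(-34013))/((H - 25625) + 15991) = (6781/(√(-21944 + 14991)) + 38227/(-34013))/((-2232 - 25625) + 15991) = (6781/(√(-6953)) + 38227*(-1/34013))/(-27857 + 15991) = (6781/((I*√6953)) - 127/113)/(-11866) = (6781*(-I*√6953/6953) - 127/113)*(-1/11866) = (-6781*I*√6953/6953 - 127/113)*(-1/11866) = (-127/113 - 6781*I*√6953/6953)*(-1/11866) = 127/1340858 + 6781*I*√6953/82504298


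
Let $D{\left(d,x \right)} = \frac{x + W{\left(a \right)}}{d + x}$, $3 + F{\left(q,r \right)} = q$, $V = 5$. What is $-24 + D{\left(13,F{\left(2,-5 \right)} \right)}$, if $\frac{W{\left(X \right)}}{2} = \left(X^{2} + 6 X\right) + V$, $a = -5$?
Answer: $- \frac{289}{12} \approx -24.083$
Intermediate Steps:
$F{\left(q,r \right)} = -3 + q$
$W{\left(X \right)} = 10 + 2 X^{2} + 12 X$ ($W{\left(X \right)} = 2 \left(\left(X^{2} + 6 X\right) + 5\right) = 2 \left(5 + X^{2} + 6 X\right) = 10 + 2 X^{2} + 12 X$)
$D{\left(d,x \right)} = \frac{x}{d + x}$ ($D{\left(d,x \right)} = \frac{x + \left(10 + 2 \left(-5\right)^{2} + 12 \left(-5\right)\right)}{d + x} = \frac{x + \left(10 + 2 \cdot 25 - 60\right)}{d + x} = \frac{x + \left(10 + 50 - 60\right)}{d + x} = \frac{x + 0}{d + x} = \frac{x}{d + x}$)
$-24 + D{\left(13,F{\left(2,-5 \right)} \right)} = -24 + \frac{-3 + 2}{13 + \left(-3 + 2\right)} = -24 - \frac{1}{13 - 1} = -24 - \frac{1}{12} = - \frac{289}{12}$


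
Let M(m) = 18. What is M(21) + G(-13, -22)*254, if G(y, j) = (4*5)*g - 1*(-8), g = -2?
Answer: -8110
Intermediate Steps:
G(y, j) = -32 (G(y, j) = (4*5)*(-2) - 1*(-8) = 20*(-2) + 8 = -40 + 8 = -32)
M(21) + G(-13, -22)*254 = 18 - 32*254 = 18 - 8128 = -8110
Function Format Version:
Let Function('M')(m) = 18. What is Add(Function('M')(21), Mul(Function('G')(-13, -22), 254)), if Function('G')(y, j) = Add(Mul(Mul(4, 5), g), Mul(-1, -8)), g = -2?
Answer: -8110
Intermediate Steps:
Function('G')(y, j) = -32 (Function('G')(y, j) = Add(Mul(Mul(4, 5), -2), Mul(-1, -8)) = Add(Mul(20, -2), 8) = Add(-40, 8) = -32)
Add(Function('M')(21), Mul(Function('G')(-13, -22), 254)) = Add(18, Mul(-32, 254)) = Add(18, -8128) = -8110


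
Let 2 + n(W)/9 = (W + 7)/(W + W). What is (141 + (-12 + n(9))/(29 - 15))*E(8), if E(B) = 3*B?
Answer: 23424/7 ≈ 3346.3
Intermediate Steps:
n(W) = -18 + 9*(7 + W)/(2*W) (n(W) = -18 + 9*((W + 7)/(W + W)) = -18 + 9*((7 + W)/((2*W))) = -18 + 9*((7 + W)*(1/(2*W))) = -18 + 9*((7 + W)/(2*W)) = -18 + 9*(7 + W)/(2*W))
(141 + (-12 + n(9))/(29 - 15))*E(8) = (141 + (-12 + (9/2)*(7 - 3*9)/9)/(29 - 15))*(3*8) = (141 + (-12 + (9/2)*(⅑)*(7 - 27))/14)*24 = (141 + (-12 + (9/2)*(⅑)*(-20))*(1/14))*24 = (141 + (-12 - 10)*(1/14))*24 = (141 - 22*1/14)*24 = (141 - 11/7)*24 = (976/7)*24 = 23424/7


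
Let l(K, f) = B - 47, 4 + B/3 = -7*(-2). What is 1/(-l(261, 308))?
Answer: 1/17 ≈ 0.058824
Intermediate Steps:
B = 30 (B = -12 + 3*(-7*(-2)) = -12 + 3*14 = -12 + 42 = 30)
l(K, f) = -17 (l(K, f) = 30 - 47 = -17)
1/(-l(261, 308)) = 1/(-1*(-17)) = 1/17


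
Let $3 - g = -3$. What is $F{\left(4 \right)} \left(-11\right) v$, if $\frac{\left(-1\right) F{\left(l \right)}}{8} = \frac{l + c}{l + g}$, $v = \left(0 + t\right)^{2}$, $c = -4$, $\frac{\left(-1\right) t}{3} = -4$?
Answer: $0$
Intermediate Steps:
$t = 12$ ($t = \left(-3\right) \left(-4\right) = 12$)
$g = 6$ ($g = 3 - -3 = 3 + 3 = 6$)
$v = 144$ ($v = \left(0 + 12\right)^{2} = 12^{2} = 144$)
$F{\left(l \right)} = - \frac{8 \left(-4 + l\right)}{6 + l}$ ($F{\left(l \right)} = - 8 \frac{l - 4}{l + 6} = - 8 \frac{-4 + l}{6 + l} = - \frac{8 \left(-4 + l\right)}{6 + l}$)
$F{\left(4 \right)} \left(-11\right) v = \frac{8 \left(4 - 4\right)}{6 + 4} \left(-11\right) 144 = \frac{8 \left(4 - 4\right)}{10} \left(-11\right) 144 = 8 \cdot \frac{1}{10} \cdot 0 \left(-11\right) 144 = 0 \left(-11\right) 144 = 0 \cdot 144 = 0$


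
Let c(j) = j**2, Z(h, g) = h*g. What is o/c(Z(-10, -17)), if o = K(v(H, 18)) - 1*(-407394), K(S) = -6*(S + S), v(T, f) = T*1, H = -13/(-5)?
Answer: 1018407/72250 ≈ 14.096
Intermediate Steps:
H = 13/5 (H = -13*(-1/5) = 13/5 ≈ 2.6000)
Z(h, g) = g*h
v(T, f) = T
K(S) = -12*S
o = 2036814/5 (o = -12*13/5 - 1*(-407394) = -156/5 + 407394 = 2036814/5 ≈ 4.0736e+5)
o/c(Z(-10, -17)) = 2036814/(5*((-17*(-10))**2)) = 2036814/(5*(170**2)) = (2036814/5)/28900 = (2036814/5)*(1/28900) = 1018407/72250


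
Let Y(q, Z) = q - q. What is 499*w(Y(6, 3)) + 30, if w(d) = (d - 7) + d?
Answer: -3463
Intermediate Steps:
Y(q, Z) = 0
w(d) = -7 + 2*d (w(d) = (-7 + d) + d = -7 + 2*d)
499*w(Y(6, 3)) + 30 = 499*(-7 + 2*0) + 30 = 499*(-7 + 0) + 30 = 499*(-7) + 30 = -3493 + 30 = -3463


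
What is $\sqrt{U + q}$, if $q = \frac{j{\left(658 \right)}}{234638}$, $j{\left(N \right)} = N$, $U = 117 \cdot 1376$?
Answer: $\frac{\sqrt{2215853318136863}}{117319} \approx 401.24$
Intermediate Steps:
$U = 160992$
$q = \frac{329}{117319}$ ($q = \frac{658}{234638} = 658 \cdot \frac{1}{234638} = \frac{329}{117319} \approx 0.0028043$)
$\sqrt{U + q} = \sqrt{160992 + \frac{329}{117319}} = \sqrt{\frac{18887420777}{117319}} = \frac{\sqrt{2215853318136863}}{117319}$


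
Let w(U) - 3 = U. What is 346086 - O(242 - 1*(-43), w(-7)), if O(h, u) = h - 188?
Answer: 345989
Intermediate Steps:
w(U) = 3 + U
O(h, u) = -188 + h
346086 - O(242 - 1*(-43), w(-7)) = 346086 - (-188 + (242 - 1*(-43))) = 346086 - (-188 + (242 + 43)) = 346086 - (-188 + 285) = 346086 - 1*97 = 346086 - 97 = 345989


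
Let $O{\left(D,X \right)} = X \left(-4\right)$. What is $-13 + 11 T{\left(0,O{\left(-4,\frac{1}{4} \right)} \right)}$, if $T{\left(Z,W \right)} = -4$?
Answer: $-57$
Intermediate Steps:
$O{\left(D,X \right)} = - 4 X$
$-13 + 11 T{\left(0,O{\left(-4,\frac{1}{4} \right)} \right)} = -13 + 11 \left(-4\right) = -13 - 44 = -57$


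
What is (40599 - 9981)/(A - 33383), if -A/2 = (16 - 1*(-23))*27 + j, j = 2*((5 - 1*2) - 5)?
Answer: -10206/11827 ≈ -0.86294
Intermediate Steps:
j = -4 (j = 2*((5 - 2) - 5) = 2*(3 - 5) = 2*(-2) = -4)
A = -2098 (A = -2*((16 - 1*(-23))*27 - 4) = -2*((16 + 23)*27 - 4) = -2*(39*27 - 4) = -2*(1053 - 4) = -2*1049 = -2098)
(40599 - 9981)/(A - 33383) = (40599 - 9981)/(-2098 - 33383) = 30618/(-35481) = 30618*(-1/35481) = -10206/11827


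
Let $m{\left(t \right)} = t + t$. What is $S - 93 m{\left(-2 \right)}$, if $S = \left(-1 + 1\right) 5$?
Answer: $372$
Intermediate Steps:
$S = 0$ ($S = 0 \cdot 5 = 0$)
$m{\left(t \right)} = 2 t$
$S - 93 m{\left(-2 \right)} = 0 - 93 \cdot 2 \left(-2\right) = 0 - -372 = 0 + 372 = 372$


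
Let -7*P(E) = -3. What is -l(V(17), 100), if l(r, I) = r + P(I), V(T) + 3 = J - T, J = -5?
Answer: 172/7 ≈ 24.571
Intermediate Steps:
P(E) = 3/7 (P(E) = -1/7*(-3) = 3/7)
V(T) = -8 - T (V(T) = -3 + (-5 - T) = -8 - T)
l(r, I) = 3/7 + r (l(r, I) = r + 3/7 = 3/7 + r)
-l(V(17), 100) = -(3/7 + (-8 - 1*17)) = -(3/7 + (-8 - 17)) = -(3/7 - 25) = -1*(-172/7) = 172/7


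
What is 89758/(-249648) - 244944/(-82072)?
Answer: 3361447571/1280569416 ≈ 2.6250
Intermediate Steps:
89758/(-249648) - 244944/(-82072) = 89758*(-1/249648) - 244944*(-1/82072) = -44879/124824 + 30618/10259 = 3361447571/1280569416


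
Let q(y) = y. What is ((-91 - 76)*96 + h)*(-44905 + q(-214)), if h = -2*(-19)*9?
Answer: 707917110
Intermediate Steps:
h = 342 (h = 38*9 = 342)
((-91 - 76)*96 + h)*(-44905 + q(-214)) = ((-91 - 76)*96 + 342)*(-44905 - 214) = (-167*96 + 342)*(-45119) = (-16032 + 342)*(-45119) = -15690*(-45119) = 707917110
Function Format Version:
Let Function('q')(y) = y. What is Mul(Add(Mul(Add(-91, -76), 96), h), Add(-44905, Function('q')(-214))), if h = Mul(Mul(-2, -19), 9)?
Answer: 707917110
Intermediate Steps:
h = 342 (h = Mul(38, 9) = 342)
Mul(Add(Mul(Add(-91, -76), 96), h), Add(-44905, Function('q')(-214))) = Mul(Add(Mul(Add(-91, -76), 96), 342), Add(-44905, -214)) = Mul(Add(Mul(-167, 96), 342), -45119) = Mul(Add(-16032, 342), -45119) = Mul(-15690, -45119) = 707917110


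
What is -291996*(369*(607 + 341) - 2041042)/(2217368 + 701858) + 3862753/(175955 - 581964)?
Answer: 100244560322523271/592616014517 ≈ 1.6916e+5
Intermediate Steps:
-291996*(369*(607 + 341) - 2041042)/(2217368 + 701858) + 3862753/(175955 - 581964) = -291996/(2919226/(369*948 - 2041042)) + 3862753/(-406009) = -291996/(2919226/(349812 - 2041042)) + 3862753*(-1/406009) = -291996/(2919226/(-1691230)) - 3862753/406009 = -291996/(2919226*(-1/1691230)) - 3862753/406009 = -291996/(-1459613/845615) - 3862753/406009 = -291996*(-845615/1459613) - 3862753/406009 = 246916197540/1459613 - 3862753/406009 = 100244560322523271/592616014517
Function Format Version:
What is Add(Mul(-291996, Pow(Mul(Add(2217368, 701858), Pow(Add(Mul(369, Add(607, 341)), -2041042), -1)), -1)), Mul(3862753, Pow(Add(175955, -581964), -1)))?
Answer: Rational(100244560322523271, 592616014517) ≈ 1.6916e+5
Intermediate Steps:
Add(Mul(-291996, Pow(Mul(Add(2217368, 701858), Pow(Add(Mul(369, Add(607, 341)), -2041042), -1)), -1)), Mul(3862753, Pow(Add(175955, -581964), -1))) = Add(Mul(-291996, Pow(Mul(2919226, Pow(Add(Mul(369, 948), -2041042), -1)), -1)), Mul(3862753, Pow(-406009, -1))) = Add(Mul(-291996, Pow(Mul(2919226, Pow(Add(349812, -2041042), -1)), -1)), Mul(3862753, Rational(-1, 406009))) = Add(Mul(-291996, Pow(Mul(2919226, Pow(-1691230, -1)), -1)), Rational(-3862753, 406009)) = Add(Mul(-291996, Pow(Mul(2919226, Rational(-1, 1691230)), -1)), Rational(-3862753, 406009)) = Add(Mul(-291996, Pow(Rational(-1459613, 845615), -1)), Rational(-3862753, 406009)) = Add(Mul(-291996, Rational(-845615, 1459613)), Rational(-3862753, 406009)) = Add(Rational(246916197540, 1459613), Rational(-3862753, 406009)) = Rational(100244560322523271, 592616014517)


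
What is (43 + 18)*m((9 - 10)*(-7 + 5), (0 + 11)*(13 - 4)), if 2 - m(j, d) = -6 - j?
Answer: 610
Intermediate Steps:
m(j, d) = 8 + j (m(j, d) = 2 - (-6 - j) = 2 + (6 + j) = 8 + j)
(43 + 18)*m((9 - 10)*(-7 + 5), (0 + 11)*(13 - 4)) = (43 + 18)*(8 + (9 - 10)*(-7 + 5)) = 61*(8 - 1*(-2)) = 61*(8 + 2) = 61*10 = 610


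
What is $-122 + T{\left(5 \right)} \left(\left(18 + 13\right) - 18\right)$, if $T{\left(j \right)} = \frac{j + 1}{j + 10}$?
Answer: $- \frac{584}{5} \approx -116.8$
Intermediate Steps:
$T{\left(j \right)} = \frac{1 + j}{10 + j}$
$-122 + T{\left(5 \right)} \left(\left(18 + 13\right) - 18\right) = -122 + \frac{1 + 5}{10 + 5} \left(\left(18 + 13\right) - 18\right) = -122 + \frac{1}{15} \cdot 6 \left(31 - 18\right) = -122 + \frac{1}{15} \cdot 6 \cdot 13 = -122 + \frac{2}{5} \cdot 13 = -122 + \frac{26}{5} = - \frac{584}{5}$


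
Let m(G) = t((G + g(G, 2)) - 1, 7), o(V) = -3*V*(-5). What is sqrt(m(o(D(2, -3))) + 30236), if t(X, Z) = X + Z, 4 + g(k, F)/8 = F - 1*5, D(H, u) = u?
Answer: 3*sqrt(3349) ≈ 173.61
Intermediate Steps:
g(k, F) = -72 + 8*F (g(k, F) = -32 + 8*(F - 1*5) = -32 + 8*(F - 5) = -32 + 8*(-5 + F) = -32 + (-40 + 8*F) = -72 + 8*F)
o(V) = 15*V
m(G) = -50 + G (m(G) = ((G + (-72 + 8*2)) - 1) + 7 = ((G + (-72 + 16)) - 1) + 7 = ((G - 56) - 1) + 7 = ((-56 + G) - 1) + 7 = (-57 + G) + 7 = -50 + G)
sqrt(m(o(D(2, -3))) + 30236) = sqrt((-50 + 15*(-3)) + 30236) = sqrt((-50 - 45) + 30236) = sqrt(-95 + 30236) = sqrt(30141) = 3*sqrt(3349)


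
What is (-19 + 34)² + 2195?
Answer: 2420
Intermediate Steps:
(-19 + 34)² + 2195 = 15² + 2195 = 225 + 2195 = 2420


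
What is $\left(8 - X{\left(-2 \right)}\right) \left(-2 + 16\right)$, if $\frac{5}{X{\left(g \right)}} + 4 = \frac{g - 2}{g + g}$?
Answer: $\frac{406}{3} \approx 135.33$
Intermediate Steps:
$X{\left(g \right)} = \frac{5}{-4 + \frac{-2 + g}{2 g}}$ ($X{\left(g \right)} = \frac{5}{-4 + \frac{g - 2}{g + g}} = \frac{5}{-4 + \frac{-2 + g}{2 g}}$)
$\left(8 - X{\left(-2 \right)}\right) \left(-2 + 16\right) = \left(8 - \left(-10\right) \left(-2\right) \frac{1}{2 + 7 \left(-2\right)}\right) \left(-2 + 16\right) = \left(8 - \left(-10\right) \left(-2\right) \frac{1}{2 - 14}\right) 14 = \left(8 - \left(-10\right) \left(-2\right) \frac{1}{-12}\right) 14 = \left(8 - \left(-10\right) \left(-2\right) \left(- \frac{1}{12}\right)\right) 14 = \left(8 - - \frac{5}{3}\right) 14 = \left(8 + \frac{5}{3}\right) 14 = \frac{29}{3} \cdot 14 = \frac{406}{3}$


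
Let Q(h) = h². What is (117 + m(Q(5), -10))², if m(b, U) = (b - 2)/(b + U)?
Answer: 3161284/225 ≈ 14050.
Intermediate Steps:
m(b, U) = (-2 + b)/(U + b)
(117 + m(Q(5), -10))² = (117 + (-2 + 5²)/(-10 + 5²))² = (117 + (-2 + 25)/(-10 + 25))² = (117 + 23/15)² = (1778/15)² = 3161284/225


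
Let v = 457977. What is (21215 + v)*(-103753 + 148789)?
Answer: 21580890912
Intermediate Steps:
(21215 + v)*(-103753 + 148789) = (21215 + 457977)*(-103753 + 148789) = 479192*45036 = 21580890912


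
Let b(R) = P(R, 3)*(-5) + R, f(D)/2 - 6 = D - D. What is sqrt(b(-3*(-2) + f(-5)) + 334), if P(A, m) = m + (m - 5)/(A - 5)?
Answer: sqrt(57083)/13 ≈ 18.379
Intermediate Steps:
P(A, m) = m + (-5 + m)/(-5 + A)
f(D) = 12 (f(D) = 12 + 2*(D - D) = 12 + 2*0 = 12 + 0 = 12)
b(R) = R - 5*(-17 + 3*R)/(-5 + R) (b(R) = ((-5 - 4*3 + R*3)/(-5 + R))*(-5) + R = ((-5 - 12 + 3*R)/(-5 + R))*(-5) + R = ((-17 + 3*R)/(-5 + R))*(-5) + R = -5*(-17 + 3*R)/(-5 + R) + R = R - 5*(-17 + 3*R)/(-5 + R))
sqrt(b(-3*(-2) + f(-5)) + 334) = sqrt((85 + (-3*(-2) + 12)**2 - 20*(-3*(-2) + 12))/(-5 + (-3*(-2) + 12)) + 334) = sqrt((85 + (6 + 12)**2 - 20*(6 + 12))/(-5 + (6 + 12)) + 334) = sqrt((85 + 18**2 - 20*18)/(-5 + 18) + 334) = sqrt((85 + 324 - 360)/13 + 334) = sqrt((1/13)*49 + 334) = sqrt(49/13 + 334) = sqrt(4391/13) = sqrt(57083)/13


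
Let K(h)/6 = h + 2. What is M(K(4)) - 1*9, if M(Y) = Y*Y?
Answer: 1287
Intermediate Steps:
K(h) = 12 + 6*h (K(h) = 6*(h + 2) = 6*(2 + h) = 12 + 6*h)
M(Y) = Y²
M(K(4)) - 1*9 = (12 + 6*4)² - 1*9 = (12 + 24)² - 9 = 36² - 9 = 1296 - 9 = 1287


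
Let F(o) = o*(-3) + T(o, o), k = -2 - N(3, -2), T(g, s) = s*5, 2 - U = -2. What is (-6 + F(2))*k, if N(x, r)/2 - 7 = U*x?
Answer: 80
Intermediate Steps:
U = 4 (U = 2 - 1*(-2) = 2 + 2 = 4)
N(x, r) = 14 + 8*x (N(x, r) = 14 + 2*(4*x) = 14 + 8*x)
T(g, s) = 5*s
k = -40 (k = -2 - (14 + 8*3) = -2 - (14 + 24) = -2 - 1*38 = -2 - 38 = -40)
F(o) = 2*o (F(o) = o*(-3) + 5*o = -3*o + 5*o = 2*o)
(-6 + F(2))*k = (-6 + 2*2)*(-40) = (-6 + 4)*(-40) = -2*(-40) = 80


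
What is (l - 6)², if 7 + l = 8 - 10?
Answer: 225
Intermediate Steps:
l = -9 (l = -7 + (8 - 10) = -7 - 2 = -9)
(l - 6)² = (-9 - 6)² = (-15)² = 225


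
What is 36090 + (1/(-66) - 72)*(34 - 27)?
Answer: 2348669/66 ≈ 35586.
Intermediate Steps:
36090 + (1/(-66) - 72)*(34 - 27) = 36090 + (1*(-1/66) - 72)*7 = 36090 + (-1/66 - 72)*7 = 36090 - 4753/66*7 = 36090 - 33271/66 = 2348669/66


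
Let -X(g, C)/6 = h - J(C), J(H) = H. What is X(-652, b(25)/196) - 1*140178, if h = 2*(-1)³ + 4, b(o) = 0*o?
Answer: -140190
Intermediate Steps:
b(o) = 0
h = 2 (h = 2*(-1) + 4 = -2 + 4 = 2)
X(g, C) = -12 + 6*C (X(g, C) = -6*(2 - C) = -12 + 6*C)
X(-652, b(25)/196) - 1*140178 = (-12 + 6*(0/196)) - 1*140178 = (-12 + 6*(0*(1/196))) - 140178 = (-12 + 6*0) - 140178 = (-12 + 0) - 140178 = -12 - 140178 = -140190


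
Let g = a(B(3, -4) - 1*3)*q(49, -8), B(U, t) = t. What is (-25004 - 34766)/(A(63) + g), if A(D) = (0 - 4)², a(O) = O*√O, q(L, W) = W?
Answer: -29885/694 + 209195*I*√7/1388 ≈ -43.062 + 398.76*I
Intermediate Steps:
a(O) = O^(3/2)
A(D) = 16 (A(D) = (-4)² = 16)
g = 56*I*√7 (g = (-4 - 1*3)^(3/2)*(-8) = (-4 - 3)^(3/2)*(-8) = (-7)^(3/2)*(-8) = -7*I*√7*(-8) = 56*I*√7 ≈ 148.16*I)
(-25004 - 34766)/(A(63) + g) = (-25004 - 34766)/(16 + 56*I*√7) = -59770/(16 + 56*I*√7)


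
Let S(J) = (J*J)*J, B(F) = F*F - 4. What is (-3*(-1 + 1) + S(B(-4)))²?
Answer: 2985984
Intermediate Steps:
B(F) = -4 + F² (B(F) = F² - 4 = -4 + F²)
S(J) = J³ (S(J) = J²*J = J³)
(-3*(-1 + 1) + S(B(-4)))² = (-3*(-1 + 1) + (-4 + (-4)²)³)² = (-3*0 + (-4 + 16)³)² = (0 + 12³)² = (0 + 1728)² = 1728² = 2985984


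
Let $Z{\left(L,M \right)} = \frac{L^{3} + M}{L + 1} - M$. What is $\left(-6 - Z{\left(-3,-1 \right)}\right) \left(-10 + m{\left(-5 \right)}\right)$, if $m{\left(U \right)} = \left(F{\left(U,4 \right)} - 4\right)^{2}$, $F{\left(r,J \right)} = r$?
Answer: $-1491$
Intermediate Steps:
$m{\left(U \right)} = \left(-4 + U\right)^{2}$ ($m{\left(U \right)} = \left(U - 4\right)^{2} = \left(-4 + U\right)^{2}$)
$Z{\left(L,M \right)} = - M + \frac{M + L^{3}}{1 + L}$ ($Z{\left(L,M \right)} = \frac{M + L^{3}}{1 + L} - M = - M + \frac{M + L^{3}}{1 + L}$)
$\left(-6 - Z{\left(-3,-1 \right)}\right) \left(-10 + m{\left(-5 \right)}\right) = \left(-6 - - \frac{3 \left(\left(-3\right)^{2} - -1\right)}{1 - 3}\right) \left(-10 + \left(-4 - 5\right)^{2}\right) = \left(-6 - - \frac{3 \left(9 + 1\right)}{-2}\right) \left(-10 + \left(-9\right)^{2}\right) = \left(-6 - \left(-3\right) \left(- \frac{1}{2}\right) 10\right) \left(-10 + 81\right) = \left(-6 - 15\right) 71 = \left(-21\right) 71 = -1491$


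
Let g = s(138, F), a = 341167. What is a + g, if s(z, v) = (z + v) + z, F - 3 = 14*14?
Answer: 341642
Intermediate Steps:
F = 199 (F = 3 + 14*14 = 3 + 196 = 199)
s(z, v) = v + 2*z (s(z, v) = (v + z) + z = v + 2*z)
g = 475 (g = 199 + 2*138 = 199 + 276 = 475)
a + g = 341167 + 475 = 341642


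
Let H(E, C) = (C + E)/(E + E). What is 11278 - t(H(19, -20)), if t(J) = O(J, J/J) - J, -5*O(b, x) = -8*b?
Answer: 2142823/190 ≈ 11278.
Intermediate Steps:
H(E, C) = (C + E)/(2*E) (H(E, C) = (C + E)/((2*E)) = (C + E)*(1/(2*E)) = (C + E)/(2*E))
O(b, x) = 8*b/5 (O(b, x) = -(-8)*b/5 = 8*b/5)
t(J) = 3*J/5 (t(J) = 8*J/5 - J = 3*J/5)
11278 - t(H(19, -20)) = 11278 - 3*(1/2)*(-20 + 19)/19/5 = 11278 - 3*(1/2)*(1/19)*(-1)/5 = 11278 - 3*(-1)/(5*38) = 11278 - 1*(-3/190) = 11278 + 3/190 = 2142823/190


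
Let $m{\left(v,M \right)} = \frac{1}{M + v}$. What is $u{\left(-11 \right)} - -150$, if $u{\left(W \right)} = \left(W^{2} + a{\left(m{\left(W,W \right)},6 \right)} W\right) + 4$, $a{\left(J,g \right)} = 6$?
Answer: $209$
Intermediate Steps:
$u{\left(W \right)} = 4 + W^{2} + 6 W$ ($u{\left(W \right)} = \left(W^{2} + 6 W\right) + 4 = 4 + W^{2} + 6 W$)
$u{\left(-11 \right)} - -150 = \left(4 + \left(-11\right)^{2} + 6 \left(-11\right)\right) - -150 = \left(4 + 121 - 66\right) + 150 = 59 + 150 = 209$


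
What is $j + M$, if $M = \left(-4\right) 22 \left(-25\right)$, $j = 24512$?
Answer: $26712$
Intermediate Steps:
$M = 2200$ ($M = \left(-88\right) \left(-25\right) = 2200$)
$j + M = 24512 + 2200 = 26712$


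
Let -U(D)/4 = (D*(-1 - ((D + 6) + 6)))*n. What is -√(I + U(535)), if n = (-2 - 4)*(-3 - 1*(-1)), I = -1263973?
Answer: -√12808667 ≈ -3578.9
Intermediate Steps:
n = 12 (n = -6*(-3 + 1) = -6*(-2) = 12)
U(D) = -48*D*(-13 - D) (U(D) = -4*D*(-1 - ((D + 6) + 6))*12 = -4*D*(-1 - ((6 + D) + 6))*12 = -4*D*(-1 - (12 + D))*12 = -4*D*(-1 + (-12 - D))*12 = -4*D*(-13 - D)*12 = -48*D*(-13 - D))
-√(I + U(535)) = -√(-1263973 + 48*535*(13 + 535)) = -√(-1263973 + 48*535*548) = -√(-1263973 + 14072640) = -√12808667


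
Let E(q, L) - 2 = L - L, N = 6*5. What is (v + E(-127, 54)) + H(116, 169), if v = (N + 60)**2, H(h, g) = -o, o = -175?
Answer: 8277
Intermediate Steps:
N = 30
E(q, L) = 2 (E(q, L) = 2 + (L - L) = 2 + 0 = 2)
H(h, g) = 175 (H(h, g) = -1*(-175) = 175)
v = 8100 (v = (30 + 60)**2 = 90**2 = 8100)
(v + E(-127, 54)) + H(116, 169) = (8100 + 2) + 175 = 8102 + 175 = 8277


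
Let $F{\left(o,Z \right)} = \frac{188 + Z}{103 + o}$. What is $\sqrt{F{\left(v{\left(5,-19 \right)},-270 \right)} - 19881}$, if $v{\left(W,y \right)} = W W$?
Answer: $\frac{5 i \sqrt{50897}}{8} \approx 141.0 i$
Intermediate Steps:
$v{\left(W,y \right)} = W^{2}$
$F{\left(o,Z \right)} = \frac{188 + Z}{103 + o}$
$\sqrt{F{\left(v{\left(5,-19 \right)},-270 \right)} - 19881} = \sqrt{\frac{188 - 270}{103 + 5^{2}} - 19881} = \sqrt{\frac{1}{103 + 25} \left(-82\right) - 19881} = \sqrt{\frac{1}{128} \left(-82\right) - 19881} = \sqrt{- \frac{41}{64} - 19881} = \sqrt{- \frac{1272425}{64}} = \frac{5 i \sqrt{50897}}{8}$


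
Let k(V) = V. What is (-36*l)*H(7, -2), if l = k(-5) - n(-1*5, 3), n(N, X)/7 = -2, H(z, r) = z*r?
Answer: 4536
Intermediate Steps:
H(z, r) = r*z
n(N, X) = -14 (n(N, X) = 7*(-2) = -14)
l = 9 (l = -5 - 1*(-14) = -5 + 14 = 9)
(-36*l)*H(7, -2) = (-36*9)*(-2*7) = -324*(-14) = 4536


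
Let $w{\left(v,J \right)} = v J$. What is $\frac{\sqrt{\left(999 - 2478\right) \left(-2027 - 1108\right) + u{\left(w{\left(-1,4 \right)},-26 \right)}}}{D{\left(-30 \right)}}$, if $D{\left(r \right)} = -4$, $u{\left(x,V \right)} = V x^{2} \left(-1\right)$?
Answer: $- \frac{\sqrt{4637081}}{4} \approx -538.35$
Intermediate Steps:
$w{\left(v,J \right)} = J v$
$u{\left(x,V \right)} = - V x^{2}$
$\frac{\sqrt{\left(999 - 2478\right) \left(-2027 - 1108\right) + u{\left(w{\left(-1,4 \right)},-26 \right)}}}{D{\left(-30 \right)}} = \frac{\sqrt{\left(999 - 2478\right) \left(-2027 - 1108\right) - - 26 \left(4 \left(-1\right)\right)^{2}}}{-4} = \sqrt{\left(-1479\right) \left(-3135\right) - - 26 \left(-4\right)^{2}} \left(- \frac{1}{4}\right) = \sqrt{4636665 - \left(-26\right) 16} \left(- \frac{1}{4}\right) = \sqrt{4636665 + 416} \left(- \frac{1}{4}\right) = \sqrt{4637081} \left(- \frac{1}{4}\right) = - \frac{\sqrt{4637081}}{4}$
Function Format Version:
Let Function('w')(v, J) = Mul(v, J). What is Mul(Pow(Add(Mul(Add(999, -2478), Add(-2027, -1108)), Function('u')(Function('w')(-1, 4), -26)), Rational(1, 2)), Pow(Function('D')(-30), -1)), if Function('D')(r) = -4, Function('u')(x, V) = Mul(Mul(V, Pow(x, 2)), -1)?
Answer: Mul(Rational(-1, 4), Pow(4637081, Rational(1, 2))) ≈ -538.35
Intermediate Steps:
Function('w')(v, J) = Mul(J, v)
Function('u')(x, V) = Mul(-1, V, Pow(x, 2))
Mul(Pow(Add(Mul(Add(999, -2478), Add(-2027, -1108)), Function('u')(Function('w')(-1, 4), -26)), Rational(1, 2)), Pow(Function('D')(-30), -1)) = Mul(Pow(Add(Mul(Add(999, -2478), Add(-2027, -1108)), Mul(-1, -26, Pow(Mul(4, -1), 2))), Rational(1, 2)), Pow(-4, -1)) = Mul(Pow(Add(Mul(-1479, -3135), Mul(-1, -26, Pow(-4, 2))), Rational(1, 2)), Rational(-1, 4)) = Mul(Pow(Add(4636665, Mul(-1, -26, 16)), Rational(1, 2)), Rational(-1, 4)) = Mul(Pow(Add(4636665, 416), Rational(1, 2)), Rational(-1, 4)) = Mul(Pow(4637081, Rational(1, 2)), Rational(-1, 4)) = Mul(Rational(-1, 4), Pow(4637081, Rational(1, 2)))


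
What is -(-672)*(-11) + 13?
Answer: -7379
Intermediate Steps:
-(-672)*(-11) + 13 = -112*66 + 13 = -7392 + 13 = -7379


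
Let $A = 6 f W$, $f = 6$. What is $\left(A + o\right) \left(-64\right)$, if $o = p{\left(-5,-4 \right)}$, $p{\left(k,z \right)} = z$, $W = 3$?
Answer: $-6656$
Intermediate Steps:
$o = -4$
$A = 108$ ($A = 6 \cdot 6 \cdot 3 = 36 \cdot 3 = 108$)
$\left(A + o\right) \left(-64\right) = \left(108 - 4\right) \left(-64\right) = 104 \left(-64\right) = -6656$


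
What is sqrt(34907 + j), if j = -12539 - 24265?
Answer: I*sqrt(1897) ≈ 43.555*I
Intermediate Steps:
j = -36804
sqrt(34907 + j) = sqrt(34907 - 36804) = sqrt(-1897) = I*sqrt(1897)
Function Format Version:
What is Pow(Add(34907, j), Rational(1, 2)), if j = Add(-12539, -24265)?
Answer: Mul(I, Pow(1897, Rational(1, 2))) ≈ Mul(43.555, I)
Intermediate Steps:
j = -36804
Pow(Add(34907, j), Rational(1, 2)) = Pow(Add(34907, -36804), Rational(1, 2)) = Pow(-1897, Rational(1, 2)) = Mul(I, Pow(1897, Rational(1, 2)))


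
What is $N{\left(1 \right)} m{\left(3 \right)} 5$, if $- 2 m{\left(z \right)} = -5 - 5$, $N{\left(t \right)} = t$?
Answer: $25$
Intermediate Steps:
$m{\left(z \right)} = 5$ ($m{\left(z \right)} = - \frac{-5 - 5}{2} = \left(- \frac{1}{2}\right) \left(-10\right) = 5$)
$N{\left(1 \right)} m{\left(3 \right)} 5 = 1 \cdot 5 \cdot 5 = 5 \cdot 5 = 25$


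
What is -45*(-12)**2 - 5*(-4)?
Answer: -6460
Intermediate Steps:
-45*(-12)**2 - 5*(-4) = -45*144 + 20 = -6480 + 20 = -6460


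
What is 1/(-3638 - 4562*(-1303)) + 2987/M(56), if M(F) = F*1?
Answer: 997340633/18698050 ≈ 53.339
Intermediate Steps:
M(F) = F
1/(-3638 - 4562*(-1303)) + 2987/M(56) = 1/(-3638 - 4562*(-1303)) + 2987/56 = -1/1303/(-8200) + 2987*(1/56) = -1/8200*(-1/1303) + 2987/56 = 1/10684600 + 2987/56 = 997340633/18698050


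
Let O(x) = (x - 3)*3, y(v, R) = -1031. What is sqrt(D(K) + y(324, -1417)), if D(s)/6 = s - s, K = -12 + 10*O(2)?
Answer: I*sqrt(1031) ≈ 32.109*I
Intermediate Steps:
O(x) = -9 + 3*x (O(x) = (-3 + x)*3 = -9 + 3*x)
K = -42 (K = -12 + 10*(-9 + 3*2) = -12 + 10*(-9 + 6) = -12 + 10*(-3) = -12 - 30 = -42)
D(s) = 0 (D(s) = 6*(s - s) = 6*0 = 0)
sqrt(D(K) + y(324, -1417)) = sqrt(0 - 1031) = sqrt(-1031) = I*sqrt(1031)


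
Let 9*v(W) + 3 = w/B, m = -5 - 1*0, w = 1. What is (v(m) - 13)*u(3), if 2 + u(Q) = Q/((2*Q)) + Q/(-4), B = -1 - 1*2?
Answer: 361/12 ≈ 30.083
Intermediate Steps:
B = -3 (B = -1 - 2 = -3)
m = -5 (m = -5 + 0 = -5)
v(W) = -10/27 (v(W) = -⅓ + (1/(-3))/9 = -⅓ + (1*(-⅓))/9 = -⅓ + (⅑)*(-⅓) = -⅓ - 1/27 = -10/27)
u(Q) = -3/2 - Q/4 (u(Q) = -2 + (Q/((2*Q)) + Q/(-4)) = -2 + (Q*(1/(2*Q)) + Q*(-¼)) = -2 + (½ - Q/4) = -3/2 - Q/4)
(v(m) - 13)*u(3) = (-10/27 - 13)*(-3/2 - ¼*3) = -361*(-3/2 - ¾)/27 = -361/27*(-9/4) = 361/12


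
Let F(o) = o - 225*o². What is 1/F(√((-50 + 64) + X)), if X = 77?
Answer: -225/4606874 - √91/419225534 ≈ -4.8863e-5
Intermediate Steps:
1/F(√((-50 + 64) + X)) = 1/(√((-50 + 64) + 77)*(1 - 225*√((-50 + 64) + 77))) = 1/(√(14 + 77)*(1 - 225*√(14 + 77))) = 1/(√91*(1 - 225*√91)) = √91/(91*(1 - 225*√91))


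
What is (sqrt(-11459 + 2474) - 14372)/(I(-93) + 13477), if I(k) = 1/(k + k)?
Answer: -2673192/2506721 + 186*I*sqrt(8985)/2506721 ≈ -1.0664 + 0.0070334*I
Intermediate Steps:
I(k) = 1/(2*k)
(sqrt(-11459 + 2474) - 14372)/(I(-93) + 13477) = (sqrt(-11459 + 2474) - 14372)/((1/2)/(-93) + 13477) = (sqrt(-8985) - 14372)/((1/2)*(-1/93) + 13477) = (I*sqrt(8985) - 14372)/(-1/186 + 13477) = (-14372 + I*sqrt(8985))/(2506721/186) = (-14372 + I*sqrt(8985))*(186/2506721) = -2673192/2506721 + 186*I*sqrt(8985)/2506721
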